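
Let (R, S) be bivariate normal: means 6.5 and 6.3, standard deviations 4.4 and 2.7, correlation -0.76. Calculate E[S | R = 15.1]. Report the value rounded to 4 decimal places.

2.2893

The regression of S on R has slope ρ·σ_S/σ_R and passes through (μ_R, μ_S).
E[S | R=15.1] = 6.3 + (-0.76)·(2.7/4.4)·(15.1 − (6.5)) = 6.3 + (-0.46636)·(8.6) = 2.2893.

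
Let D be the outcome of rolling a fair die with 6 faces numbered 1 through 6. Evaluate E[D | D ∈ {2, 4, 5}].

11/3

P(D ∈ {2, 4, 5}) = 1/2.
Σ over the event: 2·1/6 + 4·1/6 + 5·1/6 = 11/6.
E[D | D ∈ {2, 4, 5}] = (11/6) / (1/2) = 11/3.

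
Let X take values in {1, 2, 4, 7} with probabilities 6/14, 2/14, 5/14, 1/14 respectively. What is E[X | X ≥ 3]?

P(X ≥ 3) = 3/7.
Σ over the event: 4·5/14 + 7·1/14 = 27/14.
E[X | X ≥ 3] = (27/14) / (3/7) = 9/2.

9/2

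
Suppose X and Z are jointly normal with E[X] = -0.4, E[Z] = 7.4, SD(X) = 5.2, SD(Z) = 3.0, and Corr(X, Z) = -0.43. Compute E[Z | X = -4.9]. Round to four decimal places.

The regression of Z on X has slope ρ·σ_Z/σ_X and passes through (μ_X, μ_Z).
E[Z | X=-4.9] = 7.4 + (-0.43)·(3.0/5.2)·(-4.9 − (-0.4)) = 7.4 + (-0.248077)·(-4.5) = 8.5163.

8.5163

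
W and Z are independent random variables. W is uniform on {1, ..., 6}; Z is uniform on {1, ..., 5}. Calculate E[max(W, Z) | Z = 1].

7/2

P(Z = 1) = 1/5.
Summing max(W,Z)·P(x,y) over outcomes with Z = 1 gives 7/10.
E[max(W, Z) | Z = 1] = (7/10) / (1/5) = 7/2.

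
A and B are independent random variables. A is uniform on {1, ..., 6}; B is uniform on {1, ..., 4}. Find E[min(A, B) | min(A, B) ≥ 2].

41/15

P(min(A, B) ≥ 2) = 5/8.
Summing min(A,B)·P(x,y) over outcomes with min(A, B) ≥ 2 gives 41/24.
E[min(A, B) | min(A, B) ≥ 2] = (41/24) / (5/8) = 41/15.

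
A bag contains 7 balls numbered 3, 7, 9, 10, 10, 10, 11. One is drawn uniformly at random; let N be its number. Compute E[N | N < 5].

3

P(N < 5) = 1/7.
Σ over the event: 3·1/7 = 3/7.
E[N | N < 5] = (3/7) / (1/7) = 3.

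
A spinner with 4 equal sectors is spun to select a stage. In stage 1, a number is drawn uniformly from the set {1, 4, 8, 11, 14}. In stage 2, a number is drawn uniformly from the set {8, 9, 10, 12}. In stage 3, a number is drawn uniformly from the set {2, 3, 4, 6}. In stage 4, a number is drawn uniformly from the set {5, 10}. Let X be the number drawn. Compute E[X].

143/20

E[X | stage 1] = (1+4+8+11+14)/5 = 38/5.
E[X | stage 2] = (8+9+10+12)/4 = 39/4.
E[X | stage 3] = (2+3+4+6)/4 = 15/4.
E[X | stage 4] = (5+10)/2 = 15/2.
By the law of total expectation,
E[X] = (1/4)·(38/5) + (1/4)·(39/4) + (1/4)·(15/4) + (1/4)·(15/2) = 143/20.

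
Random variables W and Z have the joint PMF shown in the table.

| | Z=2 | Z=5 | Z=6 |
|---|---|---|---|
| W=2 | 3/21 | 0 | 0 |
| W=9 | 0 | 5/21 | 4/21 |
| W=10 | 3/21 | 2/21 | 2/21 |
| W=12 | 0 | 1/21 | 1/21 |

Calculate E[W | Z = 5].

P(Z = 5) = 8/21.
Σ W·P over the event = 9·(5/21) + 10·(2/21) + 12·(1/21) = 11/3.
E[W | Z = 5] = (11/3) / (8/21) = 77/8.

77/8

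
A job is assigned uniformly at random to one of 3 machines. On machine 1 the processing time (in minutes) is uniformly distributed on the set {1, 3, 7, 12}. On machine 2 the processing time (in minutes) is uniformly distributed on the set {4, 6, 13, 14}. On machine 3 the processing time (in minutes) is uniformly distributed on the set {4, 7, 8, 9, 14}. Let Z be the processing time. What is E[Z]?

E[Z | machine 1] = (1+3+7+12)/4 = 23/4.
E[Z | machine 2] = (4+6+13+14)/4 = 37/4.
E[Z | machine 3] = (4+7+8+9+14)/5 = 42/5.
E[Z] = (1/3)·(23/4) + (1/3)·(37/4) + (1/3)·(42/5) = 39/5.

39/5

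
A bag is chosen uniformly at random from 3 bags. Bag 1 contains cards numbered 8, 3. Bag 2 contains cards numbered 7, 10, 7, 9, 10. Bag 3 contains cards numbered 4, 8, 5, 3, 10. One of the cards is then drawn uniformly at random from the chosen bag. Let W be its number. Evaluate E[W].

E[W | bag 1] = (8+3)/2 = 11/2.
E[W | bag 2] = (7+10+7+9+10)/5 = 43/5.
E[W | bag 3] = (4+8+5+3+10)/5 = 6.
E[W] = (1/3)·(11/2) + (1/3)·(43/5) + (1/3)·(6) = 67/10.

67/10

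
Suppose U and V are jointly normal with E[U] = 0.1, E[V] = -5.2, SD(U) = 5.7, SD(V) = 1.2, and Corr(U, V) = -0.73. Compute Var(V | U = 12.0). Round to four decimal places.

The conditional variance in a bivariate normal is σ_V²(1 − ρ²), independent of x.
Var(V | U=12.0) = (1.2)²·(1 − (-0.73)²) = 1.44·0.4671 = 0.6726.

0.6726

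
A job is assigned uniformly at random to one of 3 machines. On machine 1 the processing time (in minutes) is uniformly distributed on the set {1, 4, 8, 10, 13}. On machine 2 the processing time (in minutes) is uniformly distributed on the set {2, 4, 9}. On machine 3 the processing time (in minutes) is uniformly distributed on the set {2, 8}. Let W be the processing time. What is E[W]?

E[W | machine 1] = (1+4+8+10+13)/5 = 36/5.
E[W | machine 2] = (2+4+9)/3 = 5.
E[W | machine 3] = (2+8)/2 = 5.
By the law of total expectation,
E[W] = (1/3)·(36/5) + (1/3)·(5) + (1/3)·(5) = 86/15.

86/15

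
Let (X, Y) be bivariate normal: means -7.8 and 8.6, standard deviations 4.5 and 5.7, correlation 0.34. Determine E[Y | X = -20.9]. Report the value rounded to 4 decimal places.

The regression of Y on X has slope ρ·σ_Y/σ_X and passes through (μ_X, μ_Y).
E[Y | X=-20.9] = 8.6 + (0.34)·(5.7/4.5)·(-20.9 − (-7.8)) = 8.6 + (0.430667)·(-13.1) = 2.9583.

2.9583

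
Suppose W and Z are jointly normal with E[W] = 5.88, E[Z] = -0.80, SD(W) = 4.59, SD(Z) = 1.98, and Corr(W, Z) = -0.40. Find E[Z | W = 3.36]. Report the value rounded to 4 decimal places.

E[Z | W=x] = μ_Z + ρ(σ_Z/σ_W)(x − μ_W) for jointly normal variables.
E[Z | W=3.36] = -0.80 + (-0.40)·(1.98/4.59)·(3.36 − (5.88)) = -0.80 + (-0.17255)·(-2.52) = -0.3652.

-0.3652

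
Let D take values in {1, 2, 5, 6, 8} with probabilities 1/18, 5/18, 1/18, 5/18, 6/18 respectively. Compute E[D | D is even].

11/2

P(D is even) = 8/9.
Σ over the event: 2·5/18 + 6·5/18 + 8·1/3 = 44/9.
E[D | D is even] = (44/9) / (8/9) = 11/2.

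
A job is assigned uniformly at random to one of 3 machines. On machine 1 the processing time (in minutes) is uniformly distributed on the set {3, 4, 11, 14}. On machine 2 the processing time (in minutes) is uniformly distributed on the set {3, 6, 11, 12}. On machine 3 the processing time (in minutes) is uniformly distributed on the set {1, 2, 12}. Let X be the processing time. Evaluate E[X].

7

E[X | machine 1] = (3+4+11+14)/4 = 8.
E[X | machine 2] = (3+6+11+12)/4 = 8.
E[X | machine 3] = (1+2+12)/3 = 5.
E[X] = (1/3)·(8) + (1/3)·(8) + (1/3)·(5) = 7.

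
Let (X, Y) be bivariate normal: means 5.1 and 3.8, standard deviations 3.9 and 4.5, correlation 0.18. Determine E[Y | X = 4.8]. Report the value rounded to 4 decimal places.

The regression of Y on X has slope ρ·σ_Y/σ_X and passes through (μ_X, μ_Y).
E[Y | X=4.8] = 3.8 + (0.18)·(4.5/3.9)·(4.8 − (5.1)) = 3.8 + (0.20769)·(-0.3) = 3.7377.

3.7377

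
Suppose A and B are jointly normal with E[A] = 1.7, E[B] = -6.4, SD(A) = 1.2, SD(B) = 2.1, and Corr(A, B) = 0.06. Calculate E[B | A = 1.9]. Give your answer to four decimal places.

-6.3790

The regression of B on A has slope ρ·σ_B/σ_A and passes through (μ_A, μ_B).
E[B | A=1.9] = -6.4 + (0.06)·(2.1/1.2)·(1.9 − (1.7)) = -6.4 + (0.105)·(0.2) = -6.3790.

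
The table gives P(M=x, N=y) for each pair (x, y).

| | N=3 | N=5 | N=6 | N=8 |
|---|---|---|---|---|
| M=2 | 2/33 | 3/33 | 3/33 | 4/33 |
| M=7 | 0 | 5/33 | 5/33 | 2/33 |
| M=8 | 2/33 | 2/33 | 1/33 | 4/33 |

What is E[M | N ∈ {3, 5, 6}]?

126/23

P(N ∈ {3, 5, 6}) = 23/33.
Σ M·P over the event = 2·(2/33) + 2·(3/33) + 2·(3/33) + 7·(5/33) + 7·(5/33) + 8·(2/33) + 8·(2/33) + 8·(1/33) = 42/11.
E[M | N ∈ {3, 5, 6}] = (42/11) / (23/33) = 126/23.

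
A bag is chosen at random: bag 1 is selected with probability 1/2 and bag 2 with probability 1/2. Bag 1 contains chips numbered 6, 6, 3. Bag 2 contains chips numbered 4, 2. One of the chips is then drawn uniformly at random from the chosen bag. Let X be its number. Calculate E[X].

4

E[X | bag 1] = (6+6+3)/3 = 5.
E[X | bag 2] = (4+2)/2 = 3.
By the law of total expectation,
E[X] = (1/2)·(5) + (1/2)·(3) = 4.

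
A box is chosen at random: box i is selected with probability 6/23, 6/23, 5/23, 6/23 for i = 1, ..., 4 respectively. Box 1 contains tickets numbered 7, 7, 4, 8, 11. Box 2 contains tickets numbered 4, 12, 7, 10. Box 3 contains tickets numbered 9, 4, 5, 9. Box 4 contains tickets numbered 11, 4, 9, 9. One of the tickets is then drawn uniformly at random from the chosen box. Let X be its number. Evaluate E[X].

E[X | box 1] = (7+7+4+8+11)/5 = 37/5.
E[X | box 2] = (4+12+7+10)/4 = 33/4.
E[X | box 3] = (9+4+5+9)/4 = 27/4.
E[X | box 4] = (11+4+9+9)/4 = 33/4.
By the law of total expectation,
E[X] = (6/23)·(37/5) + (6/23)·(33/4) + (5/23)·(27/4) + (6/23)·(33/4) = 3543/460.

3543/460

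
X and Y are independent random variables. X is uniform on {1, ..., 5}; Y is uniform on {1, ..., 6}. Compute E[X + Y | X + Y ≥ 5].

P(X + Y ≥ 5) = 4/5.
Summing (X+Y)·P(x,y) over outcomes with X + Y ≥ 5 gives 35/6.
E[X + Y | X + Y ≥ 5] = (35/6) / (4/5) = 175/24.

175/24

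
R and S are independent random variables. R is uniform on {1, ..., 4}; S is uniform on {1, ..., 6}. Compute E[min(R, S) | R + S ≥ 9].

Outcomes with R + S ≥ 9: (3,6), (4,5), (4,6), each with probability 1/24.
E[min(R, S) | R + S ≥ 9] = (3 + 4 + 4) / 3 = 11/3.

11/3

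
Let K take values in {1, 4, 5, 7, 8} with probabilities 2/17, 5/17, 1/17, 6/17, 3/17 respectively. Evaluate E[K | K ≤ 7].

69/14

P(K ≤ 7) = 14/17.
Σ over the event: 1·2/17 + 4·5/17 + 5·1/17 + 7·6/17 = 69/17.
E[K | K ≤ 7] = (69/17) / (14/17) = 69/14.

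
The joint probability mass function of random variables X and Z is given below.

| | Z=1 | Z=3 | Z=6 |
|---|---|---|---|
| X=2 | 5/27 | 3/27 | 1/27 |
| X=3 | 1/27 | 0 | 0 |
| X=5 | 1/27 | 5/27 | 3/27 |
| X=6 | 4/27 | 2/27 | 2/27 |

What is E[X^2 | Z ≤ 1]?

18

P(Z ≤ 1) = 11/27.
Σ X^2·P over the event = 4·(5/27) + 9·(1/27) + 25·(1/27) + 36·(4/27) = 22/3.
E[X^2 | Z ≤ 1] = (22/3) / (11/27) = 18.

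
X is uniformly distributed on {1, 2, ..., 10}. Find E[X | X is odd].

Given X is odd, X is equally likely to be any of {1, 3, 5, 7, 9}.
E[X | X is odd] = (1 + 3 + 5 + 7 + 9) / 5 = 5.

5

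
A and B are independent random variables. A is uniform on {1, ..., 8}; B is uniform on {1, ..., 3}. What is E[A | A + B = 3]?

Outcomes with A + B = 3: (1,2), (2,1), each with probability 1/24.
E[A | A + B = 3] = (1 + 2) / 2 = 3/2.

3/2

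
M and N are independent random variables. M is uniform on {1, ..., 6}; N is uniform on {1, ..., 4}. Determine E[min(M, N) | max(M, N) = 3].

9/5

P(max(M, N) = 3) = 5/24.
Summing min(M,N)·P(x,y) over outcomes with max(M, N) = 3 gives 3/8.
E[min(M, N) | max(M, N) = 3] = (3/8) / (5/24) = 9/5.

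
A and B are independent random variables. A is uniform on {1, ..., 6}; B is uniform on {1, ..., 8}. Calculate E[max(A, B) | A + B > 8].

20/3

P(A + B > 8) = 7/16.
Summing max(A,B)·P(x,y) over outcomes with A + B > 8 gives 35/12.
E[max(A, B) | A + B > 8] = (35/12) / (7/16) = 20/3.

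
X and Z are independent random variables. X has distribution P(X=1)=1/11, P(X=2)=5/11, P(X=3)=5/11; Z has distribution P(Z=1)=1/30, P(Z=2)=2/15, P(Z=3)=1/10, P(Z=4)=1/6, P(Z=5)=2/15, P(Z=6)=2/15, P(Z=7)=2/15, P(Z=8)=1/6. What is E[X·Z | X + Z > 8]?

P(X + Z > 8) = 23/66.
Summing XZ·P(x,y) over outcomes with X + Z > 8 gives 70/11.
E[X·Z | X + Z > 8] = (70/11) / (23/66) = 420/23.

420/23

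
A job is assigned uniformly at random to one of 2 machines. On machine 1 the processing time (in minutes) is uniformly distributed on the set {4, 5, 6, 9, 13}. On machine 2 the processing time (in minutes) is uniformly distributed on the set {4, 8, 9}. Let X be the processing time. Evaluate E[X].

E[X | machine 1] = (4+5+6+9+13)/5 = 37/5.
E[X | machine 2] = (4+8+9)/3 = 7.
By the law of total expectation,
E[X] = (1/2)·(37/5) + (1/2)·(7) = 36/5.

36/5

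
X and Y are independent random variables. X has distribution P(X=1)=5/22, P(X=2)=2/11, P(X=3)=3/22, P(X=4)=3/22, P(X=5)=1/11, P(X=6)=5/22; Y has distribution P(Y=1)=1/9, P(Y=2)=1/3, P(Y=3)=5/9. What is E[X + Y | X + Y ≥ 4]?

P(X + Y ≥ 4) = 29/33.
Summing (X+Y)·P(x,y) over outcomes with X + Y ≥ 4 gives 361/66.
E[X + Y | X + Y ≥ 4] = (361/66) / (29/33) = 361/58.

361/58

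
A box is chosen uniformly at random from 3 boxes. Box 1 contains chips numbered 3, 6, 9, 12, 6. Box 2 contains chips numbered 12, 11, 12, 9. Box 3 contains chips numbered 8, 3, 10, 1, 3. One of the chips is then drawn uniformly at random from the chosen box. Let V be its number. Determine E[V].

E[V | box 1] = (3+6+9+12+6)/5 = 36/5.
E[V | box 2] = (12+11+12+9)/4 = 11.
E[V | box 3] = (8+3+10+1+3)/5 = 5.
E[V] = (1/3)·(36/5) + (1/3)·(11) + (1/3)·(5) = 116/15.

116/15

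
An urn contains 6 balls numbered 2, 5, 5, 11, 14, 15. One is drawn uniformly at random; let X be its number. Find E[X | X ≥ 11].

P(X ≥ 11) = 1/2.
Σ over the event: 11·1/6 + 14·1/6 + 15·1/6 = 20/3.
E[X | X ≥ 11] = (20/3) / (1/2) = 40/3.

40/3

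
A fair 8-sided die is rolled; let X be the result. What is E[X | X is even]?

Given X is even, X is equally likely to be any of {2, 4, 6, 8}.
E[X | X is even] = (2 + 4 + 6 + 8) / 4 = 5.

5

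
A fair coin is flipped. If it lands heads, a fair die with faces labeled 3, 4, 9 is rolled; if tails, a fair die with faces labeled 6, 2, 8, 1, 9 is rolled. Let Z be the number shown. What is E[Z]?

79/15

E[Z | heads] = (3+4+9)/3 = 16/3.
E[Z | tails] = (6+2+8+1+9)/5 = 26/5.
E[Z] = (1/2)·(16/3) + (1/2)·(26/5) = 79/15.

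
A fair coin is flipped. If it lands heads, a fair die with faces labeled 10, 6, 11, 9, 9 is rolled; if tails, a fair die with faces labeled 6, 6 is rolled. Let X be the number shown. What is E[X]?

E[X | heads] = (10+6+11+9+9)/5 = 9.
E[X | tails] = (6+6)/2 = 6.
By the law of total expectation,
E[X] = (1/2)·(9) + (1/2)·(6) = 15/2.

15/2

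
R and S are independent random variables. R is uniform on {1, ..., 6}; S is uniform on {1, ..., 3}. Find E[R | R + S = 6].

Outcomes with R + S = 6: (3,3), (4,2), (5,1), each with probability 1/18.
E[R | R + S = 6] = (3 + 4 + 5) / 3 = 4.

4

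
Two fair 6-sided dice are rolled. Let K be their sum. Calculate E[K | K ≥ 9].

10

P(K ≥ 9) = 5/18.
Σ over the event: 9·1/9 + 10·1/12 + 11·1/18 + 12·1/36 = 25/9.
E[K | K ≥ 9] = (25/9) / (5/18) = 10.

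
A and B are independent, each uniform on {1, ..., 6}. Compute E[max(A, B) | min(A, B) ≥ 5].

23/4

Outcomes with min(A, B) ≥ 5: (5,5), (5,6), (6,5), (6,6), each with probability 1/36.
E[max(A, B) | min(A, B) ≥ 5] = (5 + 6 + 6 + 6) / 4 = 23/4.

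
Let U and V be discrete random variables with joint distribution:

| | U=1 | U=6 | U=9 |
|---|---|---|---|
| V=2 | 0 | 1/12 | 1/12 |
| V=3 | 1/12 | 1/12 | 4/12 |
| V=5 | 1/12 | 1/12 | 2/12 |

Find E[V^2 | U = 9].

P(U = 9) = 7/12.
Σ V^2·P over the event = 4·(1/12) + 9·(4/12) + 25·(2/12) = 15/2.
E[V^2 | U = 9] = (15/2) / (7/12) = 90/7.

90/7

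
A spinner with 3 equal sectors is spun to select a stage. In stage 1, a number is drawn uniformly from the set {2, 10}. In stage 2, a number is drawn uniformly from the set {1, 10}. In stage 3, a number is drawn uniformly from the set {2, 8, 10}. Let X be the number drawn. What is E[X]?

E[X | stage 1] = (2+10)/2 = 6.
E[X | stage 2] = (1+10)/2 = 11/2.
E[X | stage 3] = (2+8+10)/3 = 20/3.
E[X] = (1/3)·(6) + (1/3)·(11/2) + (1/3)·(20/3) = 109/18.

109/18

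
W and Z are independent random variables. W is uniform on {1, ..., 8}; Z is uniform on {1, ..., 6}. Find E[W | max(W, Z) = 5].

Outcomes with max(W, Z) = 5: (1,5), (2,5), (3,5), (4,5), (5,1), (5,2), (5,3), (5,4), (5,5), each with probability 1/48.
E[W | max(W, Z) = 5] = (1 + 2 + 3 + 4 + 5 + 5 + 5 + 5 + 5) / 9 = 35/9.

35/9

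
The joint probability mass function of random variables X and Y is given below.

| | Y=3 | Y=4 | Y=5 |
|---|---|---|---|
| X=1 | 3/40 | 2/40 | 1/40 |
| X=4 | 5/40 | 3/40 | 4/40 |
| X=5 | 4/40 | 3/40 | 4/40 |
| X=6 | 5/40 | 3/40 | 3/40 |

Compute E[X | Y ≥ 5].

P(Y ≥ 5) = 3/10.
Σ X·P over the event = 1·(1/40) + 4·(4/40) + 5·(4/40) + 6·(3/40) = 11/8.
E[X | Y ≥ 5] = (11/8) / (3/10) = 55/12.

55/12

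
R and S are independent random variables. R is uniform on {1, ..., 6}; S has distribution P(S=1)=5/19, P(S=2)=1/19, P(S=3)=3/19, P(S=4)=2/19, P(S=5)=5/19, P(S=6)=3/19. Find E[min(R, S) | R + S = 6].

P(R + S = 6) = 8/57.
Summing min(R,S)·P(x,y) over outcomes with R + S = 6 gives 25/114.
E[min(R, S) | R + S = 6] = (25/114) / (8/57) = 25/16.

25/16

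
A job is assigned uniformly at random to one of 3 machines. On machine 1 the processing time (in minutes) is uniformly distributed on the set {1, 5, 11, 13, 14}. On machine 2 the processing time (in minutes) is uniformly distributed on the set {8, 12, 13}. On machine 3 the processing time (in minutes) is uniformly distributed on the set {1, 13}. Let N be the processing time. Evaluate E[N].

E[N | machine 1] = (1+5+11+13+14)/5 = 44/5.
E[N | machine 2] = (8+12+13)/3 = 11.
E[N | machine 3] = (1+13)/2 = 7.
By the law of total expectation,
E[N] = (1/3)·(44/5) + (1/3)·(11) + (1/3)·(7) = 134/15.

134/15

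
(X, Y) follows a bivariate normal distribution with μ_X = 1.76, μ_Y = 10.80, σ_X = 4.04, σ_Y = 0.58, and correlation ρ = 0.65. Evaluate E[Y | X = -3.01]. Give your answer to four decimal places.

The regression of Y on X has slope ρ·σ_Y/σ_X and passes through (μ_X, μ_Y).
E[Y | X=-3.01] = 10.80 + (0.65)·(0.58/4.04)·(-3.01 − (1.76)) = 10.80 + (0.093317)·(-4.77) = 10.3549.

10.3549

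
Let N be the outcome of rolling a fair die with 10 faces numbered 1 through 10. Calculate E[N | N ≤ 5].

Given N ≤ 5, N is equally likely to be any of {1, 2, 3, 4, 5}.
E[N | N ≤ 5] = (1 + 2 + 3 + 4 + 5) / 5 = 3.

3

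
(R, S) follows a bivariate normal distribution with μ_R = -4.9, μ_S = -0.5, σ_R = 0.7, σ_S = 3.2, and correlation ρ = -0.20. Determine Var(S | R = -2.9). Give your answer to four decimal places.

The conditional variance in a bivariate normal is σ_S²(1 − ρ²), independent of x.
Var(S | R=-2.9) = (3.2)²·(1 − (-0.20)²) = 10.24·0.96 = 9.8304.

9.8304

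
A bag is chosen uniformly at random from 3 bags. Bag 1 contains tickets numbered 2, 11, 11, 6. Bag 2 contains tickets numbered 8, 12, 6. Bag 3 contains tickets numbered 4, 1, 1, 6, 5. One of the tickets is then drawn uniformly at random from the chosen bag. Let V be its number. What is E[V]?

587/90

E[V | bag 1] = (2+11+11+6)/4 = 15/2.
E[V | bag 2] = (8+12+6)/3 = 26/3.
E[V | bag 3] = (4+1+1+6+5)/5 = 17/5.
By the law of total expectation,
E[V] = (1/3)·(15/2) + (1/3)·(26/3) + (1/3)·(17/5) = 587/90.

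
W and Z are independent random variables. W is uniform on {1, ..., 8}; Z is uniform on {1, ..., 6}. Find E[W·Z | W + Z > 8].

P(W + Z > 8) = 7/16.
Summing WZ·P(x,y) over outcomes with W + Z > 8 gives 553/48.
E[W·Z | W + Z > 8] = (553/48) / (7/16) = 79/3.

79/3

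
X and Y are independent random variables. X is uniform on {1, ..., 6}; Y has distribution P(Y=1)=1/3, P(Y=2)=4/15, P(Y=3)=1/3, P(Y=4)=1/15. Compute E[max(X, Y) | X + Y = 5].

P(X + Y = 5) = 1/6.
Summing max(X,Y)·P(x,y) over outcomes with X + Y = 5 gives 17/30.
E[max(X, Y) | X + Y = 5] = (17/30) / (1/6) = 17/5.

17/5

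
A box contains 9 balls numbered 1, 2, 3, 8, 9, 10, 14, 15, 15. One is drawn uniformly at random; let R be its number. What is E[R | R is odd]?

43/5

P(R is odd) = 5/9.
Σ over the event: 1·1/9 + 3·1/9 + 9·1/9 + 15·2/9 = 43/9.
E[R | R is odd] = (43/9) / (5/9) = 43/5.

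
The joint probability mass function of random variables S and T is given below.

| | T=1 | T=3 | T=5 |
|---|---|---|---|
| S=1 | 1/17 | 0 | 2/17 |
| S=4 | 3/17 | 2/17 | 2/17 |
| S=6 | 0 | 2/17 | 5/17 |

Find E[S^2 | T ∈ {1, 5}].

P(T ∈ {1, 5}) = 13/17.
Summing S^2·P(S=x,T=y) over the conditioning event gives 263/17.
E[S^2 | T ∈ {1, 5}] = (263/17) / (13/17) = 263/13.

263/13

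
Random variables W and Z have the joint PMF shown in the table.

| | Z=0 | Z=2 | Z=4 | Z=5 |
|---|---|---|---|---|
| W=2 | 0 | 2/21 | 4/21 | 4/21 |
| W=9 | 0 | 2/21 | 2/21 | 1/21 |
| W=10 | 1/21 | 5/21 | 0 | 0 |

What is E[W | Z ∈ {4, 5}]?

43/11

P(Z ∈ {4, 5}) = 11/21.
Σ W·P over the event = 2·(4/21) + 2·(4/21) + 9·(2/21) + 9·(1/21) = 43/21.
E[W | Z ∈ {4, 5}] = (43/21) / (11/21) = 43/11.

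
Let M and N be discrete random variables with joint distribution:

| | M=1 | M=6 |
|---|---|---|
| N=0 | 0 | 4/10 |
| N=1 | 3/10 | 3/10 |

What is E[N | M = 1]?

1

P(M = 1) = 3/10.
Summing N·P(M=x,N=y) over the conditioning event gives 3/10.
E[N | M = 1] = (3/10) / (3/10) = 1.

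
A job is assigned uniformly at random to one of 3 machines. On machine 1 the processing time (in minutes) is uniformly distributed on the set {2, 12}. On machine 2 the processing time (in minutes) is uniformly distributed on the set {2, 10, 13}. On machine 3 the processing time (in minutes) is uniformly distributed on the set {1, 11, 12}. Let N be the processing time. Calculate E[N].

70/9

E[N | machine 1] = (2+12)/2 = 7.
E[N | machine 2] = (2+10+13)/3 = 25/3.
E[N | machine 3] = (1+11+12)/3 = 8.
By the law of total expectation,
E[N] = (1/3)·(7) + (1/3)·(25/3) + (1/3)·(8) = 70/9.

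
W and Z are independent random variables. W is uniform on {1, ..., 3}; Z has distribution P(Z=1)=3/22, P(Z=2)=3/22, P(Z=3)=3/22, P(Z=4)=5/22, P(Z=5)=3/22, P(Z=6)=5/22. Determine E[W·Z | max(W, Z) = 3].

27/5

P(max(W, Z) = 3) = 5/22.
Summing WZ·P(x,y) over outcomes with max(W, Z) = 3 gives 27/22.
E[W·Z | max(W, Z) = 3] = (27/22) / (5/22) = 27/5.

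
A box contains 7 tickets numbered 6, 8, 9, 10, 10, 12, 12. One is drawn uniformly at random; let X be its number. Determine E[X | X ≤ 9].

P(X ≤ 9) = 3/7.
Σ over the event: 6·1/7 + 8·1/7 + 9·1/7 = 23/7.
E[X | X ≤ 9] = (23/7) / (3/7) = 23/3.

23/3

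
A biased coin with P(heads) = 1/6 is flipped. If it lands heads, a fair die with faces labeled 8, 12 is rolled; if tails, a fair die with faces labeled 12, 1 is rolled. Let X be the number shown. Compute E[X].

85/12

E[X | heads] = (8+12)/2 = 10.
E[X | tails] = (12+1)/2 = 13/2.
By the law of total expectation,
E[X] = (1/6)·(10) + (5/6)·(13/2) = 85/12.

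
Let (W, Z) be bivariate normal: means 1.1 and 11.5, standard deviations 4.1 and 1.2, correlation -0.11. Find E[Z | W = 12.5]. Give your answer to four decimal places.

The regression of Z on W has slope ρ·σ_Z/σ_W and passes through (μ_W, μ_Z).
E[Z | W=12.5] = 11.5 + (-0.11)·(1.2/4.1)·(12.5 − (1.1)) = 11.5 + (-0.032195)·(11.4) = 11.1330.

11.1330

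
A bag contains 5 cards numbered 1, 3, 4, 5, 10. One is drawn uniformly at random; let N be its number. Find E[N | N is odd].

3

P(N is odd) = 3/5.
Σ over the event: 1·1/5 + 3·1/5 + 5·1/5 = 9/5.
E[N | N is odd] = (9/5) / (3/5) = 3.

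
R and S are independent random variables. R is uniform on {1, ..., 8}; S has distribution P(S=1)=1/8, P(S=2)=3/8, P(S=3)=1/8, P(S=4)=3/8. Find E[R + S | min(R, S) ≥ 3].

37/4

P(min(R, S) ≥ 3) = 3/8.
Summing (R+S)·P(x,y) over outcomes with min(R, S) ≥ 3 gives 111/32.
E[R + S | min(R, S) ≥ 3] = (111/32) / (3/8) = 37/4.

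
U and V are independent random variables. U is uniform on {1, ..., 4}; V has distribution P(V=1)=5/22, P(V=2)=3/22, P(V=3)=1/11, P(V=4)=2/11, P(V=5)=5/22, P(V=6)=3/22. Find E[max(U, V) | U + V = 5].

P(U + V = 5) = 7/44.
Summing max(U,V)·P(x,y) over outcomes with U + V = 5 gives 51/88.
E[max(U, V) | U + V = 5] = (51/88) / (7/44) = 51/14.

51/14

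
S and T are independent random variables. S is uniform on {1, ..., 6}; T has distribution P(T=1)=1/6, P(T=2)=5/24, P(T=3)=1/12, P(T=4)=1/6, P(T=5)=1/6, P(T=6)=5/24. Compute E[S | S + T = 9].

P(S + T = 9) = 5/48.
Summing S·P(x,y) over outcomes with S + T = 9 gives 7/16.
E[S | S + T = 9] = (7/16) / (5/48) = 21/5.

21/5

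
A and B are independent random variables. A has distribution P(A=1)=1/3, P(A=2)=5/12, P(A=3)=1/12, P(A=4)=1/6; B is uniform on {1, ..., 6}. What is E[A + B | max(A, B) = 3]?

P(max(A, B) = 3) = 1/6.
Summing (A+B)·P(x,y) over outcomes with max(A, B) = 3 gives 7/9.
E[A + B | max(A, B) = 3] = (7/9) / (1/6) = 14/3.

14/3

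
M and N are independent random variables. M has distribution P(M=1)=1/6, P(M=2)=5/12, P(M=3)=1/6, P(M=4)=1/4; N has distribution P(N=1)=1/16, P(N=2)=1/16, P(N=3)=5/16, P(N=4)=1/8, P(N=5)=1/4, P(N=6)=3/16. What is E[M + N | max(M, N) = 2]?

41/12

P(max(M, N) = 2) = 1/16.
Summing (M+N)·P(x,y) over outcomes with max(M, N) = 2 gives 41/192.
E[M + N | max(M, N) = 2] = (41/192) / (1/16) = 41/12.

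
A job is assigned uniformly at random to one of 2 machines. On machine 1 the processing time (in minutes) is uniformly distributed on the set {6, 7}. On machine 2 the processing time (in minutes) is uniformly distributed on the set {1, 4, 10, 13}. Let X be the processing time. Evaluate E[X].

E[X | machine 1] = (6+7)/2 = 13/2.
E[X | machine 2] = (1+4+10+13)/4 = 7.
E[X] = (1/2)·(13/2) + (1/2)·(7) = 27/4.

27/4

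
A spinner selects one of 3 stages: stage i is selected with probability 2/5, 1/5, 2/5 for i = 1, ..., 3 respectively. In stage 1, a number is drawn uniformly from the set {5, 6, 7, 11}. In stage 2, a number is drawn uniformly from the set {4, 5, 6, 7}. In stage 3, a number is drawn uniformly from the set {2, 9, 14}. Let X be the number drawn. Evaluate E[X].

22/3

E[X | stage 1] = (5+6+7+11)/4 = 29/4.
E[X | stage 2] = (4+5+6+7)/4 = 11/2.
E[X | stage 3] = (2+9+14)/3 = 25/3.
By the law of total expectation,
E[X] = (2/5)·(29/4) + (1/5)·(11/2) + (2/5)·(25/3) = 22/3.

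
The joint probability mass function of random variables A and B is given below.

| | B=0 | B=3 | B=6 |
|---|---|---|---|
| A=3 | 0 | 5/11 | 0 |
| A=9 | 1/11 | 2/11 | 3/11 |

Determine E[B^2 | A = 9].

P(A = 9) = 6/11.
Σ B^2·P over the event = 0·(1/11) + 9·(2/11) + 36·(3/11) = 126/11.
E[B^2 | A = 9] = (126/11) / (6/11) = 21.

21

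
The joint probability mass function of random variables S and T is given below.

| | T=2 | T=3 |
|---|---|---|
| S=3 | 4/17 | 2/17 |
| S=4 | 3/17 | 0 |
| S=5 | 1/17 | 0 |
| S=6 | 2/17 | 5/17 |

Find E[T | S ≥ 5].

P(S ≥ 5) = 8/17.
Σ T·P over the event = 2·(1/17) + 2·(2/17) + 3·(5/17) = 21/17.
E[T | S ≥ 5] = (21/17) / (8/17) = 21/8.

21/8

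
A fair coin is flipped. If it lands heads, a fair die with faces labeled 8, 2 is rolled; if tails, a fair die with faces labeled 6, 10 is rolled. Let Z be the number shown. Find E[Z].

E[Z | heads] = (8+2)/2 = 5.
E[Z | tails] = (6+10)/2 = 8.
E[Z] = (1/2)·(5) + (1/2)·(8) = 13/2.

13/2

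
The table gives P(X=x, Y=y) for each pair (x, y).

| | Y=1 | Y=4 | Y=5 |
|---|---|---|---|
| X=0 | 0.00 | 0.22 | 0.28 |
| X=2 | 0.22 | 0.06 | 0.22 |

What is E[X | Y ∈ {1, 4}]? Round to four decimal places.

P(Y ∈ {1, 4}) = 0.50.
Σ X·P over the event = 0·(0.22) + 2·(0.22) + 2·(0.06) = 0.56.
E[X | Y ∈ {1, 4}] = (0.56) / (0.50) = 1.1200.

1.1200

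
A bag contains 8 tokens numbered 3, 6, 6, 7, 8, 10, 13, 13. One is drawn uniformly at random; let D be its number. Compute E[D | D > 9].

P(D > 9) = 3/8.
Σ over the event: 10·1/8 + 13·1/4 = 9/2.
E[D | D > 9] = (9/2) / (3/8) = 12.

12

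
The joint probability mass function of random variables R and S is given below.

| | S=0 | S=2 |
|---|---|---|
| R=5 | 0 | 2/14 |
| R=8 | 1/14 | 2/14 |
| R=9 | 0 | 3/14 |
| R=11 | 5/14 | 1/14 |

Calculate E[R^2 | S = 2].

P(S = 2) = 4/7.
Σ R^2·P over the event = 25·(2/14) + 64·(2/14) + 81·(3/14) + 121·(1/14) = 271/7.
E[R^2 | S = 2] = (271/7) / (4/7) = 271/4.

271/4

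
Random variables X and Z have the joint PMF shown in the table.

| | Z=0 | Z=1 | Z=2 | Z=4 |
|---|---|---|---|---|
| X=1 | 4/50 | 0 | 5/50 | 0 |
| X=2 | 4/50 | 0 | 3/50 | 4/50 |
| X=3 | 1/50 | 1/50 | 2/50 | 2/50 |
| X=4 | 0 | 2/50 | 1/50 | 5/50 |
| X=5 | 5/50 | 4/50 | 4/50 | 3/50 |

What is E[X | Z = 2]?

41/15

P(Z = 2) = 3/10.
Summing X·P(X=x,Z=y) over the conditioning event gives 41/50.
E[X | Z = 2] = (41/50) / (3/10) = 41/15.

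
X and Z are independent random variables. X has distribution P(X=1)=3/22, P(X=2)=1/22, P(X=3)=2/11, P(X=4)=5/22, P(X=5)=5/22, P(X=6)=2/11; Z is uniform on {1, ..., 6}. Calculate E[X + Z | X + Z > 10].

P(X + Z > 10) = 13/132.
Summing (X+Z)·P(x,y) over outcomes with X + Z > 10 gives 49/44.
E[X + Z | X + Z > 10] = (49/44) / (13/132) = 147/13.

147/13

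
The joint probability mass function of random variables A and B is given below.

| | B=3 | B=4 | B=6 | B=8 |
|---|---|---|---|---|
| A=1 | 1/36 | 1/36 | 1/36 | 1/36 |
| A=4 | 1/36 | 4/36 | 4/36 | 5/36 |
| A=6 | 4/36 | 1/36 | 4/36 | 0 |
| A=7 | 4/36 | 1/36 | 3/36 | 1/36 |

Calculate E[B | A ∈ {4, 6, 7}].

165/32

P(A ∈ {4, 6, 7}) = 8/9.
Summing B·P(A=x,B=y) over the conditioning event gives 55/12.
E[B | A ∈ {4, 6, 7}] = (55/12) / (8/9) = 165/32.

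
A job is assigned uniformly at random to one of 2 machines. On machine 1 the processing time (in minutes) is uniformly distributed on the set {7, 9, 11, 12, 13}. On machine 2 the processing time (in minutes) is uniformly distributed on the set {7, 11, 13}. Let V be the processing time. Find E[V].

311/30

E[V | machine 1] = (7+9+11+12+13)/5 = 52/5.
E[V | machine 2] = (7+11+13)/3 = 31/3.
By the law of total expectation,
E[V] = (1/2)·(52/5) + (1/2)·(31/3) = 311/30.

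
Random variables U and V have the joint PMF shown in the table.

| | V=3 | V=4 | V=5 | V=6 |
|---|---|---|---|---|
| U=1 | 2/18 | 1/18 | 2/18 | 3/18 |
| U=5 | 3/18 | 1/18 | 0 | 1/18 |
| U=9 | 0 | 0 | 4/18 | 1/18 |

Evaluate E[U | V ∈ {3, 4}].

P(V ∈ {3, 4}) = 7/18.
Σ U·P over the event = 1·(2/18) + 1·(1/18) + 5·(3/18) + 5·(1/18) = 23/18.
E[U | V ∈ {3, 4}] = (23/18) / (7/18) = 23/7.

23/7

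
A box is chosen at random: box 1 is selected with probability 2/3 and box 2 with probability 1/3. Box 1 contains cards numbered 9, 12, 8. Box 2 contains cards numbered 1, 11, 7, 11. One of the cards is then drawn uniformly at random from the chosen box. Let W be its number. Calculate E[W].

161/18

E[W | box 1] = (9+12+8)/3 = 29/3.
E[W | box 2] = (1+11+7+11)/4 = 15/2.
By the law of total expectation,
E[W] = (2/3)·(29/3) + (1/3)·(15/2) = 161/18.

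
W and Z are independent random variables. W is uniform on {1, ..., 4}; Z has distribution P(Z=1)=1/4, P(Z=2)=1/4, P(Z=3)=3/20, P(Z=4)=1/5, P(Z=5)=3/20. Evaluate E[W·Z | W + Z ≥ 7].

283/20

P(W + Z ≥ 7) = 1/4.
Summing WZ·P(x,y) over outcomes with W + Z ≥ 7 gives 283/80.
E[W·Z | W + Z ≥ 7] = (283/80) / (1/4) = 283/20.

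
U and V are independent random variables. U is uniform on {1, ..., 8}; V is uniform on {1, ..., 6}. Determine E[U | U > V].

160/27

P(U > V) = 9/16.
Summing U·P(x,y) over outcomes with U > V gives 10/3.
E[U | U > V] = (10/3) / (9/16) = 160/27.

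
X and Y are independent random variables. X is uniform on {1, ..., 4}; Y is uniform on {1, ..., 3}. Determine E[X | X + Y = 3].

3/2

Outcomes with X + Y = 3: (1,2), (2,1), each with probability 1/12.
E[X | X + Y = 3] = (1 + 2) / 2 = 3/2.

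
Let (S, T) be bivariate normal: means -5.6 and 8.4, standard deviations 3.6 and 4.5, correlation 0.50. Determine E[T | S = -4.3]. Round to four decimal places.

E[T | S=x] = μ_T + ρ(σ_T/σ_S)(x − μ_S) for jointly normal variables.
E[T | S=-4.3] = 8.4 + (0.50)·(4.5/3.6)·(-4.3 − (-5.6)) = 8.4 + (0.625)·(1.3) = 9.2125.

9.2125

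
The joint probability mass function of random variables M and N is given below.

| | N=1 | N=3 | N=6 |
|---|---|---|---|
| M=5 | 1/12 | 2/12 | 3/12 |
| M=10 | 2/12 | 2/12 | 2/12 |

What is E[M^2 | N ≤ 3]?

475/7

P(N ≤ 3) = 7/12.
Σ M^2·P over the event = 25·(1/12) + 25·(2/12) + 100·(2/12) + 100·(2/12) = 475/12.
E[M^2 | N ≤ 3] = (475/12) / (7/12) = 475/7.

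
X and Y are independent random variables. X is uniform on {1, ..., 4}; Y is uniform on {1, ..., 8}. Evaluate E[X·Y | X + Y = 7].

10

P(X + Y = 7) = 1/8.
Summing XY·P(x,y) over outcomes with X + Y = 7 gives 5/4.
E[X·Y | X + Y = 7] = (5/4) / (1/8) = 10.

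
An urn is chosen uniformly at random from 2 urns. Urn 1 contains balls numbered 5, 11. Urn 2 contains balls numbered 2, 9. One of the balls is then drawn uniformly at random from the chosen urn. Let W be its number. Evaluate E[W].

27/4

E[W | urn 1] = (5+11)/2 = 8.
E[W | urn 2] = (2+9)/2 = 11/2.
By the law of total expectation,
E[W] = (1/2)·(8) + (1/2)·(11/2) = 27/4.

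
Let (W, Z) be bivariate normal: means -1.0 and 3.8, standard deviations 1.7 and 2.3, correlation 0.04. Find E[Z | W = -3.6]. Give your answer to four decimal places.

3.6593

For a bivariate normal, E[Z | W=x] = μ_Z + ρ·(σ_Z/σ_W)·(x − μ_W).
E[Z | W=-3.6] = 3.8 + (0.04)·(2.3/1.7)·(-3.6 − (-1.0)) = 3.8 + (0.054118)·(-2.6) = 3.6593.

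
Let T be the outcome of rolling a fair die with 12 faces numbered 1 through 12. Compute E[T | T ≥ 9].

21/2

Given T ≥ 9, T is equally likely to be any of {9, 10, 11, 12}.
E[T | T ≥ 9] = (9 + 10 + 11 + 12) / 4 = 21/2.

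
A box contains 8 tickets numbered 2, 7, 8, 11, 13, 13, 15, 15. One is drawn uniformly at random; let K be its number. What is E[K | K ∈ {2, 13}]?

P(K ∈ {2, 13}) = 3/8.
Σ over the event: 2·1/8 + 13·1/4 = 7/2.
E[K | K ∈ {2, 13}] = (7/2) / (3/8) = 28/3.

28/3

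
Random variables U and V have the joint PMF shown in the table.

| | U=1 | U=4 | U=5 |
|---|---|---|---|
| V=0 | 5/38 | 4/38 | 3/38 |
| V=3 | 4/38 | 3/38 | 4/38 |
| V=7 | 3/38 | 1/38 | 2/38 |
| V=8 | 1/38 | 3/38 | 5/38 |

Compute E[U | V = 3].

P(V = 3) = 11/38.
Σ U·P over the event = 1·(4/38) + 4·(3/38) + 5·(4/38) = 18/19.
E[U | V = 3] = (18/19) / (11/38) = 36/11.

36/11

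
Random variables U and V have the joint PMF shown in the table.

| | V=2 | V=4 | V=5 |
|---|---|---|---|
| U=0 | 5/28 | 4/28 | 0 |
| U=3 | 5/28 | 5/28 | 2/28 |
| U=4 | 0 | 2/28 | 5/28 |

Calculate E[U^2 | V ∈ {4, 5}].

175/18

P(V ∈ {4, 5}) = 9/14.
Σ U^2·P over the event = 0·(4/28) + 9·(5/28) + 9·(2/28) + 16·(2/28) + 16·(5/28) = 25/4.
E[U^2 | V ∈ {4, 5}] = (25/4) / (9/14) = 175/18.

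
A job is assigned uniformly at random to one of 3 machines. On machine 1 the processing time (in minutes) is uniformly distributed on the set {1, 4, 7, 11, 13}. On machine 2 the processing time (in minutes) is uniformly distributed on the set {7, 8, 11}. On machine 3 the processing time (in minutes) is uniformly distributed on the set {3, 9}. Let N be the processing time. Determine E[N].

328/45

E[N | machine 1] = (1+4+7+11+13)/5 = 36/5.
E[N | machine 2] = (7+8+11)/3 = 26/3.
E[N | machine 3] = (3+9)/2 = 6.
By the law of total expectation,
E[N] = (1/3)·(36/5) + (1/3)·(26/3) + (1/3)·(6) = 328/45.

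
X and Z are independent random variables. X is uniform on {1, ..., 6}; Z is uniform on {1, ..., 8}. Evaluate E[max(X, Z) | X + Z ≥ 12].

22/3

Outcomes with X + Z ≥ 12: (4,8), (5,7), (5,8), (6,6), (6,7), (6,8), each with probability 1/48.
E[max(X, Z) | X + Z ≥ 12] = (8 + 7 + 8 + 6 + 7 + 8) / 6 = 22/3.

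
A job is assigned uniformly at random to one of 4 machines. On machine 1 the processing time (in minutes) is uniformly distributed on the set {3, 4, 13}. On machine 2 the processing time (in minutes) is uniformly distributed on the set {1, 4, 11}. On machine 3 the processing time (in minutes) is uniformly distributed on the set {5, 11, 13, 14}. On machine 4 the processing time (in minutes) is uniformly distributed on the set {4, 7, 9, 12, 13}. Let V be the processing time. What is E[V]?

127/16

E[V | machine 1] = (3+4+13)/3 = 20/3.
E[V | machine 2] = (1+4+11)/3 = 16/3.
E[V | machine 3] = (5+11+13+14)/4 = 43/4.
E[V | machine 4] = (4+7+9+12+13)/5 = 9.
By the law of total expectation,
E[V] = (1/4)·(20/3) + (1/4)·(16/3) + (1/4)·(43/4) + (1/4)·(9) = 127/16.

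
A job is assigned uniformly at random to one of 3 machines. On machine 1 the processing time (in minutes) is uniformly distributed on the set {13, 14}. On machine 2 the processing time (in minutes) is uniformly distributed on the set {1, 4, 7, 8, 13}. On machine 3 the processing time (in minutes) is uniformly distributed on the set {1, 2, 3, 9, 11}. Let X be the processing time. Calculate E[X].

253/30

E[X | machine 1] = (13+14)/2 = 27/2.
E[X | machine 2] = (1+4+7+8+13)/5 = 33/5.
E[X | machine 3] = (1+2+3+9+11)/5 = 26/5.
E[X] = (1/3)·(27/2) + (1/3)·(33/5) + (1/3)·(26/5) = 253/30.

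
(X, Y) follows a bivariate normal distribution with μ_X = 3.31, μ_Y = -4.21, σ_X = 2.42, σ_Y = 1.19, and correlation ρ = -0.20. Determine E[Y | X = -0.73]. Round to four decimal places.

For a bivariate normal, E[Y | X=x] = μ_Y + ρ·(σ_Y/σ_X)·(x − μ_X).
E[Y | X=-0.73] = -4.21 + (-0.20)·(1.19/2.42)·(-0.73 − (3.31)) = -4.21 + (-0.098347)·(-4.04) = -3.8127.

-3.8127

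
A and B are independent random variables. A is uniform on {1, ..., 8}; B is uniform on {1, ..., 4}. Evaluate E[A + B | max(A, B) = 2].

10/3

Outcomes with max(A, B) = 2: (1,2), (2,1), (2,2), each with probability 1/32.
E[A + B | max(A, B) = 2] = (3 + 3 + 4) / 3 = 10/3.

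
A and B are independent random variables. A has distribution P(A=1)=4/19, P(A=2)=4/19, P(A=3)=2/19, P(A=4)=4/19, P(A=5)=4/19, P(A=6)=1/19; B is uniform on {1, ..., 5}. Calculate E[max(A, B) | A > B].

178/41

P(A > B) = 41/95.
Summing max(A,B)·P(x,y) over outcomes with A > B gives 178/95.
E[max(A, B) | A > B] = (178/95) / (41/95) = 178/41.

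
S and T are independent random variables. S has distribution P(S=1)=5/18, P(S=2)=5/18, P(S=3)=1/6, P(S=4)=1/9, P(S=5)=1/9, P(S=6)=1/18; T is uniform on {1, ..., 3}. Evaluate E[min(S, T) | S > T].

22/13

P(S > T) = 13/27.
Summing min(S,T)·P(x,y) over outcomes with S > T gives 22/27.
E[min(S, T) | S > T] = (22/27) / (13/27) = 22/13.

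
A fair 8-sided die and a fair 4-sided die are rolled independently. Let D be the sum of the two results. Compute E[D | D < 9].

62/11

P(D < 9) = 11/16.
Σ over the event: 2·1/32 + 3·1/16 + 4·3/32 + 5·1/8 + 6·1/8 + 7·1/8 + 8·1/8 = 31/8.
E[D | D < 9] = (31/8) / (11/16) = 62/11.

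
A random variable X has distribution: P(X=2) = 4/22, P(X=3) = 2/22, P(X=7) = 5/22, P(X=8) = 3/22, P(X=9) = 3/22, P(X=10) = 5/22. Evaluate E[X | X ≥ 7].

P(X ≥ 7) = 8/11.
Σ over the event: 7·5/22 + 8·3/22 + 9·3/22 + 10·5/22 = 68/11.
E[X | X ≥ 7] = (68/11) / (8/11) = 17/2.

17/2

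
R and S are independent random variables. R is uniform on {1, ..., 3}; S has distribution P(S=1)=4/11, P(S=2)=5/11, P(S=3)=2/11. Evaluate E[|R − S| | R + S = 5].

1

P(R + S = 5) = 7/33.
Summing |R−S|·P(x,y) over outcomes with R + S = 5 gives 7/33.
E[|R − S| | R + S = 5] = (7/33) / (7/33) = 1.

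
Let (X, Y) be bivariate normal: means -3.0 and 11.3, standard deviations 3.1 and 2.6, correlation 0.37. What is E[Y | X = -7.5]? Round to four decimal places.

9.9035

For a bivariate normal, E[Y | X=x] = μ_Y + ρ·(σ_Y/σ_X)·(x − μ_X).
E[Y | X=-7.5] = 11.3 + (0.37)·(2.6/3.1)·(-7.5 − (-3.0)) = 11.3 + (0.310323)·(-4.5) = 9.9035.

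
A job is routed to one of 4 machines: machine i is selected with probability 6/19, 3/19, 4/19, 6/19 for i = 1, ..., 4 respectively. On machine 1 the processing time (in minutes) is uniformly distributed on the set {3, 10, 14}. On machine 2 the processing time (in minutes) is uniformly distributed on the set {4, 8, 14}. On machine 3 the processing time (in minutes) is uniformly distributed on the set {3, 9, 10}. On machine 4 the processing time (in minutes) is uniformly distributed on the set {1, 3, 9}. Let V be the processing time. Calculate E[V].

E[V | machine 1] = (3+10+14)/3 = 9.
E[V | machine 2] = (4+8+14)/3 = 26/3.
E[V | machine 3] = (3+9+10)/3 = 22/3.
E[V | machine 4] = (1+3+9)/3 = 13/3.
E[V] = (6/19)·(9) + (3/19)·(26/3) + (4/19)·(22/3) + (6/19)·(13/3) = 406/57.

406/57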